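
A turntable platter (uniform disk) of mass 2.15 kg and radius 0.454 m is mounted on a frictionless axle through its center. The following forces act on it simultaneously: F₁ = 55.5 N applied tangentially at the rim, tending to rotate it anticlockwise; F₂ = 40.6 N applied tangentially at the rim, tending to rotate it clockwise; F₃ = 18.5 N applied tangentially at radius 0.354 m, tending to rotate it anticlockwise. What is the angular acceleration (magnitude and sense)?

I = ½MR² = (1/2)(2.15)(0.454)² = 0.2216 kg·m².
Taking anticlockwise as positive: τ₁ = +(55.5)(0.454) = +25.20 N·m; τ₂ = −(40.6)(0.454) = −18.43 N·m; τ₃ = +(18.5)(0.354) = +6.549 N·m.
Net torque τ = 13.31 N·m.
α = τ/I = 13.31/0.2216 = 60.09 rad/s².

α ≈ 60.1 rad/s², anticlockwise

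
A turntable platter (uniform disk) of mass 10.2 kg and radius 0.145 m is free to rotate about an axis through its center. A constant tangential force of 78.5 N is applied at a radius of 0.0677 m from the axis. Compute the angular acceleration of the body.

I = ½MR² = (1/2)(10.2)(0.145)² = 0.1072 kg·m².
τ = F·r = (78.5)(0.0677) = 5.314 N·m.
From τ = Iα: α = 5.314/0.1072 = 49.56 rad/s².

α ≈ 49.6 rad/s²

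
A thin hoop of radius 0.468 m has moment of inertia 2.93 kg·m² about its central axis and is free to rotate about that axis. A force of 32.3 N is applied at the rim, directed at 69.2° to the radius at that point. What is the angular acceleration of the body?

α ≈ 4.82 rad/s²

Only the tangential component produces torque: τ = F R sinθ = (32.3)(0.468) sin 69.2° = 14.13 N·m.
Newton's second law for rotation, τ = Iα, gives α = τ/I = 14.13/2.930 = 4.823 rad/s².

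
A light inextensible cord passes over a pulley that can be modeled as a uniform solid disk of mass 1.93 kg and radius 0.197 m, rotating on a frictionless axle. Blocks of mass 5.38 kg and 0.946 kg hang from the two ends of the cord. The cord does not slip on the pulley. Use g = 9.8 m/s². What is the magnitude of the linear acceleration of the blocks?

I = ½MR² = (1/2)(1.93)(0.197)² = 0.03745 kg·m².
Heavier block: m₁g − T₁ = m₁a. Lighter block: T₂ − m₂g = m₂a.
Pulley: (T₁ − T₂)R = Iα = I(a/R), so T₁ − T₂ = (I/R²)a = (1/2)M_p a = 0.9650·a.
Adding the three: (m₁ − m₂)g = (m₁ + m₂ + 0.9650)a, so a = (5.38 − 0.946)(9.8)/(5.38 + 0.946 + 0.9650) = 5.960 m/s².

a ≈ 5.96 m/s²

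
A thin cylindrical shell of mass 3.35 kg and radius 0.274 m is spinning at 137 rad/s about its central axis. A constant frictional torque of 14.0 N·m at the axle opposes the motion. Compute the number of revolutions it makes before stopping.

≈ 26.8 revolutions

I = MR² = (3.35)(0.274)² = 0.2515 kg·m².
The net torque has magnitude 14.0 N·m, opposing ω.
|α| = τ/I = 14.00/0.2515 = 55.66 rad/s² (deceleration).
ω² = ω₀² − 2|α|θ with ω = 0 ⇒ θ = ω₀²/(2|α|) = 168.6 rad = 26.83 rev.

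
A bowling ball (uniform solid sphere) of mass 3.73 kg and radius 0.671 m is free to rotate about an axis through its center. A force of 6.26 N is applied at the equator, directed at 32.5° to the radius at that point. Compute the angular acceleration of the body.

I = (2/5)MR² = (2/5)(3.73)(0.671)² = 0.6718 kg·m².
Only the tangential component produces torque: τ = F R sinθ = (6.26)(0.671) sin 32.5° = 2.257 N·m.
Newton's second law for rotation, τ = Iα, gives α = τ/I = 2.257/0.6718 = 3.360 rad/s².

α ≈ 3.36 rad/s²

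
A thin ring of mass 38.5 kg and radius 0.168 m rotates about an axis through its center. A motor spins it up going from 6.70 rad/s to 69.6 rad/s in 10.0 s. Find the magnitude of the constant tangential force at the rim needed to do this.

F ≈ 40.7 N

I = MR² = (38.5)(0.168)² = 1.087 kg·m².
α = Δω/Δt = (69.6 − 6.70)/10.0 = 6.290 rad/s².
The required torque is τ = Iα = (1.087)(6.290) = 6.835 N·m.
A tangential force at the rim gives τ = FR, so F = τ/R = 6.835/0.168 = 40.68 N.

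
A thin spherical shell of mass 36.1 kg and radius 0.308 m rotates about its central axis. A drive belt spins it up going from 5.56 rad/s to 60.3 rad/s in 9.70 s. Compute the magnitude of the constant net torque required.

τ ≈ 12.9 N·m

I = (2/3)MR² = (2/3)(36.1)(0.308)² = 2.283 kg·m².
α = Δω/Δt = (60.3 − 5.56)/9.70 = 5.643 rad/s².
τ = Iα = (2.283)(5.643) = 12.88 N·m.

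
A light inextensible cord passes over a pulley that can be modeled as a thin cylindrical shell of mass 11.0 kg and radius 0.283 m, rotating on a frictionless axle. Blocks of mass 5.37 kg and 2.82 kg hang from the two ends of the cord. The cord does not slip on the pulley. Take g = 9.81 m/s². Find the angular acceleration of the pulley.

α ≈ 4.61 rad/s²

I = MR² = (11.0)(0.283)² = 0.8810 kg·m².
Heavier block: m₁g − T₁ = m₁a. Lighter block: T₂ − m₂g = m₂a.
Pulley: (T₁ − T₂)R = Iα = I(a/R), so T₁ − T₂ = (I/R²)a = 1·M_p a = 11.00·a.
Adding the three: (m₁ − m₂)g = (m₁ + m₂ + 11.00)a, so a = (5.37 − 2.82)(9.81)/(5.37 + 2.82 + 11.00) = 1.304 m/s².
α = a/R = 1.304/0.283 = 4.606 rad/s².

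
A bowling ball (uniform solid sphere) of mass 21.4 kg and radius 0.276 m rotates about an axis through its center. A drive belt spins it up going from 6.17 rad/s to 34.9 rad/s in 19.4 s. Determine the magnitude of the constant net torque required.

τ ≈ 0.966 N·m

I = (2/5)MR² = (2/5)(21.4)(0.276)² = 0.6521 kg·m².
α = Δω/Δt = (34.9 − 6.17)/19.4 = 1.481 rad/s².
τ = Iα = (0.6521)(1.481) = 0.9657 N·m.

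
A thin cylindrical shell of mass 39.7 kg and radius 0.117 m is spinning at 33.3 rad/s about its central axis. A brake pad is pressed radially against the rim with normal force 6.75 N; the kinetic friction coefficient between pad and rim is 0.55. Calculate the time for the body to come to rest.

t ≈ 41.7 s

I = MR² = (39.7)(0.117)² = 0.5435 kg·m².
Friction force f = μN = (0.55)(6.75) = 3.713 N at the rim; torque magnitude τ = fR = 0.4344 N·m, opposing ω.
|α| = τ/I = 0.4344/0.5435 = 0.7993 rad/s² (deceleration).
0 = ω₀ − |α|t ⇒ t = ω₀/|α| = 33.3/0.7993 = 41.66 s.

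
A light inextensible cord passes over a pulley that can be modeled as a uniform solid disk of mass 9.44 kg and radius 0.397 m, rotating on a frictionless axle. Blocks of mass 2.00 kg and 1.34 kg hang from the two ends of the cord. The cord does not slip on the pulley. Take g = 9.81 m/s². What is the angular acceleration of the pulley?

I = ½MR² = (1/2)(9.44)(0.397)² = 0.7439 kg·m².
Heavier block: m₁g − T₁ = m₁a. Lighter block: T₂ − m₂g = m₂a.
Pulley: (T₁ − T₂)R = Iα = I(a/R), so T₁ − T₂ = (I/R²)a = (1/2)M_p a = 4.720·a.
Adding the three: (m₁ − m₂)g = (m₁ + m₂ + 4.720)a, so a = (2.00 − 1.34)(9.81)/(2.00 + 1.34 + 4.720) = 0.8033 m/s².
α = a/R = 0.8033/0.397 = 2.023 rad/s².

α ≈ 2.02 rad/s²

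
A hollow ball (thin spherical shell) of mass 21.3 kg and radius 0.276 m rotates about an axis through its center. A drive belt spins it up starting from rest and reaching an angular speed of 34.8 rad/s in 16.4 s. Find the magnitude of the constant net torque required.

I = (2/3)MR² = (2/3)(21.3)(0.276)² = 1.082 kg·m².
α = Δω/Δt = (34.8 − 0)/16.4 = 2.122 rad/s².
τ = Iα = (1.082)(2.122) = 2.295 N·m.

τ ≈ 2.30 N·m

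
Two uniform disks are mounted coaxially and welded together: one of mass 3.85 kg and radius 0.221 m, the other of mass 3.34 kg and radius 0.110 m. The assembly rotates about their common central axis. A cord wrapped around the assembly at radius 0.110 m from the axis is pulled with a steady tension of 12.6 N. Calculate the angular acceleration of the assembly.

α ≈ 12.1 rad/s²

I = ½M₁R₁² + ½M₂R₂² = ½(3.85)(0.221)² + ½(3.34)(0.110)² = 0.1142 kg·m².
τ = F r = (12.6)(0.110) = 1.386 N·m.
α = τ/I = 1.386/0.1142 = 12.13 rad/s².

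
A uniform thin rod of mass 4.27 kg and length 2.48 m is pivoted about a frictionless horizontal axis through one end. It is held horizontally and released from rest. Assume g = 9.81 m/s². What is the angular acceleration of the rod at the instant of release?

α ≈ 5.93 rad/s²

About the pivot, I = (1/3)ML² = (1/3)(4.27)(2.48)² = 8.754 kg·m².
The weight acts at the center, a distance L/2 = 1.240 m from the pivot; τ = Mg(L/2) = 51.94 N·m.
α = τ/I = 51.94/8.754 = 5.933 rad/s².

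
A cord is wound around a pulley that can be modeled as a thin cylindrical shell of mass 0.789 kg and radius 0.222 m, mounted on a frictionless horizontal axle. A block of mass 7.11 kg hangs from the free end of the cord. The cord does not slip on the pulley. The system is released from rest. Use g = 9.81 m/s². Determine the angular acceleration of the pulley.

I = MR² = (0.789)(0.222)² = 0.03889 kg·m².
Block: mg − T = ma. Pulley: TR = Iα. No-slip: a = αR, so T = (I/R²)a = 0.7890·a.
Then mg = (m + 0.7890)a, so a = (7.11)(9.81)/(7.11 + 0.7890) = 8.830 m/s².
α = a/R = 8.830/0.222 = 39.78 rad/s².

α ≈ 39.8 rad/s²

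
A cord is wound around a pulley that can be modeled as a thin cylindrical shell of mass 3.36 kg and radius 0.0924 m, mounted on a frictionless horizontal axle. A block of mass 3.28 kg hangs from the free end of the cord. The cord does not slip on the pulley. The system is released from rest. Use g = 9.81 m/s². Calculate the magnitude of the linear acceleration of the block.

a ≈ 4.85 m/s²

I = MR² = (3.36)(0.0924)² = 0.02869 kg·m².
Block: mg − T = ma. Pulley: TR = Iα. No-slip: a = αR, so T = (I/R²)a = 3.360·a.
Then mg = (m + 3.360)a, so a = (3.28)(9.81)/(3.28 + 3.360) = 4.846 m/s².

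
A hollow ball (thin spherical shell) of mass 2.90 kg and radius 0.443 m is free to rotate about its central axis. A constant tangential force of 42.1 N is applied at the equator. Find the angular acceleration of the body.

α ≈ 49.2 rad/s²

I = (2/3)MR² = (2/3)(2.90)(0.443)² = 0.3794 kg·m².
τ = F R = (42.1)(0.443) = 18.65 N·m.
From τ = Iα: α = 18.65/0.3794 = 49.16 rad/s².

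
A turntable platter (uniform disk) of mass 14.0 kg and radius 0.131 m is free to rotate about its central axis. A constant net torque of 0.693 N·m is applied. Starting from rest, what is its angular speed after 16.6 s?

ω ≈ 95.8 rad/s

I = ½MR² = (1/2)(14.0)(0.131)² = 0.1201 kg·m².
α = τ/I = 0.693/0.1201 = 5.769 rad/s².
ω = ω₀ + αt = 0 + (5.769)(16.6) = 95.76 rad/s.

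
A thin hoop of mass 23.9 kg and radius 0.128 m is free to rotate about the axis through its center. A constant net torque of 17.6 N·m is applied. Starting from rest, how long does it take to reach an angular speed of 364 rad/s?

t ≈ 8.10 s

I = MR² = (23.9)(0.128)² = 0.3916 kg·m².
α = τ/I = 17.6/0.3916 = 44.95 rad/s².
ω = αt ⇒ t = ω/α = 364/44.95 = 8.099 s.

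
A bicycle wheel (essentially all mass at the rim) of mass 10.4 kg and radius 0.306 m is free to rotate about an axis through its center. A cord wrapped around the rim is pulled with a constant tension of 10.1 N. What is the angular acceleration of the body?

I = MR² = (10.4)(0.306)² = 0.9738 kg·m².
τ = F R = (10.1)(0.306) = 3.091 N·m.
Newton's second law for rotation, τ = Iα, gives α = τ/I = 3.091/0.9738 = 3.174 rad/s².

α ≈ 3.17 rad/s²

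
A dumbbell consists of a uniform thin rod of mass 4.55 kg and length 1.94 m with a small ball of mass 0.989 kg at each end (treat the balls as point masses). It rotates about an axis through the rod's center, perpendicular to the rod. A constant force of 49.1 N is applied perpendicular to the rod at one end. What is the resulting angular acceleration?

α ≈ 14.5 rad/s²

I_rod = (1/12)ML² = (1/12)(4.55)(1.94)² = 1.427 kg·m².
I_balls = 2·m·(L/2)² = 2(0.989)(0.9700)² = 1.861 kg·m².
Total I = 3.288 kg·m².
τ = F·(L/2) = (49.1)(0.970) = 47.63 N·m.
α = τ/I = 47.63/3.288 = 14.48 rad/s².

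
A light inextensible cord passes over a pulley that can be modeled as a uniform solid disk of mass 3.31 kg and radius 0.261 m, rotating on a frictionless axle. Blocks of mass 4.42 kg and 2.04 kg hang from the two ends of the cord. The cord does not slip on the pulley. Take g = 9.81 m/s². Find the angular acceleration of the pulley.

α ≈ 11.0 rad/s²

I = ½MR² = (1/2)(3.31)(0.261)² = 0.1127 kg·m².
Heavier block: m₁g − T₁ = m₁a. Lighter block: T₂ − m₂g = m₂a.
Pulley: (T₁ − T₂)R = Iα = I(a/R), so T₁ − T₂ = (I/R²)a = (1/2)M_p a = 1.655·a.
Adding the three: (m₁ − m₂)g = (m₁ + m₂ + 1.655)a, so a = (4.42 − 2.04)(9.81)/(4.42 + 2.04 + 1.655) = 2.877 m/s².
α = a/R = 2.877/0.261 = 11.02 rad/s².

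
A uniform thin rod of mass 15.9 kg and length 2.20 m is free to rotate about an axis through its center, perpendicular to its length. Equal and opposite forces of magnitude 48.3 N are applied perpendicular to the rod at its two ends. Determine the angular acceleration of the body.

I = (1/12)ML² = (1/12)(15.9)(2.20)² = 6.413 kg·m².
The couple gives τ = F·(L/2) + F·(L/2) = F L = (48.3)(2.20) = 106.3 N·m.
Newton's second law for rotation, τ = Iα, gives α = τ/I = 106.3/6.413 = 16.57 rad/s².

α ≈ 16.6 rad/s²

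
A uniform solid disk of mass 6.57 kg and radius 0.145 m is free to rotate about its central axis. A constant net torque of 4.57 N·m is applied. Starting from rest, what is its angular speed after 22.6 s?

I = ½MR² = (1/2)(6.57)(0.145)² = 0.06907 kg·m².
α = τ/I = 4.57/0.06907 = 66.17 rad/s².
ω = ω₀ + αt = 0 + (66.17)(22.6) = 1495 rad/s.

ω ≈ 1500 rad/s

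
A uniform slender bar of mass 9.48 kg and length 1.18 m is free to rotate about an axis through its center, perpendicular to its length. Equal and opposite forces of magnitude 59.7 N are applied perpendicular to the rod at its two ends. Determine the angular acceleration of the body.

I = (1/12)ML² = (1/12)(9.48)(1.18)² = 1.100 kg·m².
The couple gives τ = F·(L/2) + F·(L/2) = F L = (59.7)(1.18) = 70.45 N·m.
From τ = Iα: α = 70.45/1.100 = 64.04 rad/s².

α ≈ 64.0 rad/s²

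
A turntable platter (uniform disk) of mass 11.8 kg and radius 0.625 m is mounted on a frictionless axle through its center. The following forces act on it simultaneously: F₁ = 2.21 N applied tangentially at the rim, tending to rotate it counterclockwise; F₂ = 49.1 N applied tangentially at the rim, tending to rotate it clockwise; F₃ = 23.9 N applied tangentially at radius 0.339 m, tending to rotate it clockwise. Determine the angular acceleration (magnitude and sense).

I = ½MR² = (1/2)(11.8)(0.625)² = 2.305 kg·m².
Taking counterclockwise as positive: τ₁ = +(2.21)(0.625) = +1.381 N·m; τ₂ = −(49.1)(0.625) = −30.69 N·m; τ₃ = −(23.9)(0.339) = −8.102 N·m.
Net torque τ = -37.41 N·m.
α = τ/I = -37.41/2.305 = -16.23 rad/s².

α ≈ 16.2 rad/s², clockwise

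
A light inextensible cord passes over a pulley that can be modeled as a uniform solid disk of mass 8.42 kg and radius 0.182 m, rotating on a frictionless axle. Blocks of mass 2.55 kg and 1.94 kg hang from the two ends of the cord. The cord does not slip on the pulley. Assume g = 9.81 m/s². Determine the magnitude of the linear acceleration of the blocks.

a ≈ 0.688 m/s²

I = ½MR² = (1/2)(8.42)(0.182)² = 0.1395 kg·m².
Heavier block: m₁g − T₁ = m₁a. Lighter block: T₂ − m₂g = m₂a.
Pulley: (T₁ − T₂)R = Iα = I(a/R), so T₁ − T₂ = (I/R²)a = (1/2)M_p a = 4.210·a.
Adding the three: (m₁ − m₂)g = (m₁ + m₂ + 4.210)a, so a = (2.55 − 1.94)(9.81)/(2.55 + 1.94 + 4.210) = 0.6878 m/s².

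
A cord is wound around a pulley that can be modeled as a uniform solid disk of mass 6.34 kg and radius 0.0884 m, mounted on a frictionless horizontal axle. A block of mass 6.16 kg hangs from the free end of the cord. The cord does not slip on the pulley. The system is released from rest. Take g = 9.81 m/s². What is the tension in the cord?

T ≈ 20.5 N

I = ½MR² = (1/2)(6.34)(0.0884)² = 0.02477 kg·m².
Block: mg − T = ma. Pulley: TR = Iα. No-slip: a = αR, so T = (I/R²)a = 3.170·a.
Then mg = (m + 3.170)a, so a = (6.16)(9.81)/(6.16 + 3.170) = 6.477 m/s².
T = 3.170·a = 20.53 N.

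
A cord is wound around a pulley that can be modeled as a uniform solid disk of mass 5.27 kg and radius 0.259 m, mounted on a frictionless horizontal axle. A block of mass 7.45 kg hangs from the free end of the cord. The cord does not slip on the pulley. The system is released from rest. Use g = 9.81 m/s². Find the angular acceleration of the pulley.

I = ½MR² = (1/2)(5.27)(0.259)² = 0.1768 kg·m².
Block: mg − T = ma. Pulley: TR = Iα. No-slip: a = αR, so T = (I/R²)a = 2.635·a.
Then mg = (m + 2.635)a, so a = (7.45)(9.81)/(7.45 + 2.635) = 7.247 m/s².
α = a/R = 7.247/0.259 = 27.98 rad/s².

α ≈ 28.0 rad/s²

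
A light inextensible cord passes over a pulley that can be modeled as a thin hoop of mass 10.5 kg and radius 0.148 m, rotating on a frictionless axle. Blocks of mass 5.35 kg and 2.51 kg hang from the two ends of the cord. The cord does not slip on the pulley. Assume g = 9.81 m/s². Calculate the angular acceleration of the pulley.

α ≈ 10.3 rad/s²

I = MR² = (10.5)(0.148)² = 0.2300 kg·m².
Heavier block: m₁g − T₁ = m₁a. Lighter block: T₂ − m₂g = m₂a.
Pulley: (T₁ − T₂)R = Iα = I(a/R), so T₁ − T₂ = (I/R²)a = 1·M_p a = 10.50·a.
Adding the three: (m₁ − m₂)g = (m₁ + m₂ + 10.50)a, so a = (5.35 − 2.51)(9.81)/(5.35 + 2.51 + 10.50) = 1.517 m/s².
α = a/R = 1.517/0.148 = 10.25 rad/s².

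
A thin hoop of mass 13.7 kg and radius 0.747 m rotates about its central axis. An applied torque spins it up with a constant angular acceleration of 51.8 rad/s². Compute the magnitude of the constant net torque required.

τ ≈ 396 N·m

I = MR² = (13.7)(0.747)² = 7.645 kg·m².
τ = Iα = (7.645)(51.80) = 396.0 N·m.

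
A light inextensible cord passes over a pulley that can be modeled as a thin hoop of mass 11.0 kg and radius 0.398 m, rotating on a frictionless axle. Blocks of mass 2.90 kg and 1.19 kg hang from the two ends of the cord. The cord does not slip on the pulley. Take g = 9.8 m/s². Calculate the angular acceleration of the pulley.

α ≈ 2.79 rad/s²

I = MR² = (11.0)(0.398)² = 1.742 kg·m².
Heavier block: m₁g − T₁ = m₁a. Lighter block: T₂ − m₂g = m₂a.
Pulley: (T₁ − T₂)R = Iα = I(a/R), so T₁ − T₂ = (I/R²)a = 1·M_p a = 11.00·a.
Adding the three: (m₁ − m₂)g = (m₁ + m₂ + 11.00)a, so a = (2.90 − 1.19)(9.8)/(2.90 + 1.19 + 11.00) = 1.111 m/s².
α = a/R = 1.111/0.398 = 2.790 rad/s².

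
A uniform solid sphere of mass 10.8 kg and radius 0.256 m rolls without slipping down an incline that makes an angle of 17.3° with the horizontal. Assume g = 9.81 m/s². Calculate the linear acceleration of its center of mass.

a ≈ 2.08 m/s²

Translation along the incline: Mg sinθ − f = Ma.
Rotation about the center: fR = Iα with I = (2/5)MR². No-slip gives a = αR, so f = (I/R²)a = (2/5)M a.
Substituting: Mg sinθ = (1 + 0.4000)Ma, so a = g sinθ/(1 + 0.4000) = (9.81) sin 17.3° / 1.400 = 2.084 m/s².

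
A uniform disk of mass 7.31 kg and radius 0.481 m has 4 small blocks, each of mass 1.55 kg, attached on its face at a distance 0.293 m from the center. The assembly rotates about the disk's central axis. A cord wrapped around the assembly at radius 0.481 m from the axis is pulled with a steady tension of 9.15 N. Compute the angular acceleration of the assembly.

α ≈ 3.19 rad/s²

I_disk = ½MR² = ½(7.31)(0.481)² = 0.8456 kg·m².
I_blocks = 4·m·r² = 4(1.55)(0.293)² = 0.5323 kg·m².
Total I = 1.378 kg·m².
τ = F r = (9.15)(0.481) = 4.401 N·m.
α = τ/I = 4.401/1.378 = 3.194 rad/s².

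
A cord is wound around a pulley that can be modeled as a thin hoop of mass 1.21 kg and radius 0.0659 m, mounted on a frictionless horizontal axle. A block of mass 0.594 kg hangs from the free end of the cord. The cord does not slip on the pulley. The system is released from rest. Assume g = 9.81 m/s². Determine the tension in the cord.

T ≈ 3.91 N

I = MR² = (1.21)(0.0659)² = 0.005255 kg·m².
Block: mg − T = ma. Pulley: TR = Iα. No-slip: a = αR, so T = (I/R²)a = 1.210·a.
Then mg = (m + 1.210)a, so a = (0.594)(9.81)/(0.594 + 1.210) = 3.230 m/s².
T = 1.210·a = 3.908 N.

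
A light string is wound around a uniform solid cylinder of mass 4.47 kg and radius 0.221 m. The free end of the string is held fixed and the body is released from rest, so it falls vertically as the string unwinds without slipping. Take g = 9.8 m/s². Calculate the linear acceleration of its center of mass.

Translation: Mg − T = Ma. Rotation about the center: TR = Iα with I = ½MR².
With a = αR: T = (I/R²)a = (1/2)M a, so Mg = (1 + 0.5000)Ma.
a = g/(1 + 0.5000) = 9.8/1.500 = 6.533 m/s².

a ≈ 6.53 m/s²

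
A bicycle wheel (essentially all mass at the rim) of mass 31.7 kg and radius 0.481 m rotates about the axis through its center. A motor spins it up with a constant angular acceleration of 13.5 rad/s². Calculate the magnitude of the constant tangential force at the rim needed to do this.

I = MR² = (31.7)(0.481)² = 7.334 kg·m².
The required torque is τ = Iα = (7.334)(13.50) = 99.01 N·m.
A tangential force at the rim gives τ = FR, so F = τ/R = 99.01/0.481 = 205.8 N.

F ≈ 206 N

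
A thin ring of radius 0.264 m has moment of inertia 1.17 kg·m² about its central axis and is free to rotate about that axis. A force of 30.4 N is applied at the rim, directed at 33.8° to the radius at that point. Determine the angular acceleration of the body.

α ≈ 3.82 rad/s²

Only the tangential component produces torque: τ = F R sinθ = (30.4)(0.264) sin 33.8° = 4.465 N·m.
From τ = Iα: α = 4.465/1.170 = 3.816 rad/s².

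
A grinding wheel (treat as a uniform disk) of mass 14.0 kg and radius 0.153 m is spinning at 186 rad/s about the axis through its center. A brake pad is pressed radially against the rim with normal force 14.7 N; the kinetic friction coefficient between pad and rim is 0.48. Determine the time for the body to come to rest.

t ≈ 28.2 s

I = ½MR² = (1/2)(14.0)(0.153)² = 0.1639 kg·m².
Friction force f = μN = (0.48)(14.7) = 7.056 N at the rim; torque magnitude τ = fR = 1.080 N·m, opposing ω.
|α| = τ/I = 1.080/0.1639 = 6.588 rad/s² (deceleration).
0 = ω₀ − |α|t ⇒ t = ω₀/|α| = 186/6.588 = 28.23 s.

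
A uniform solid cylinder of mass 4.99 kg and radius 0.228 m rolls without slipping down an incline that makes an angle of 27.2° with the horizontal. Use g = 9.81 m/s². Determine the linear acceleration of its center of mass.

a ≈ 2.99 m/s²

Translation along the incline: Mg sinθ − f = Ma.
Rotation about the center: fR = Iα with I = ½MR². No-slip gives a = αR, so f = (I/R²)a = (1/2)M a.
Substituting: Mg sinθ = (1 + 0.5000)Ma, so a = g sinθ/(1 + 0.5000) = (9.81) sin 27.2° / 1.500 = 2.989 m/s².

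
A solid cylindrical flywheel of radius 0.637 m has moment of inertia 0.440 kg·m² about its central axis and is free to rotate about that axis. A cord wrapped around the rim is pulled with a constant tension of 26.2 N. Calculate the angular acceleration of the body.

α ≈ 37.9 rad/s²

τ = F R = (26.2)(0.637) = 16.69 N·m.
Newton's second law for rotation, τ = Iα, gives α = τ/I = 16.69/0.4400 = 37.93 rad/s².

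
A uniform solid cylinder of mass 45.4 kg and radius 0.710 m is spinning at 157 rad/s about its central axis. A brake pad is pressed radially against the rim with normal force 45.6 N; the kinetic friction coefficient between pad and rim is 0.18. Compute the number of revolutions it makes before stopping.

I = ½MR² = (1/2)(45.4)(0.710)² = 11.44 kg·m².
Friction force f = μN = (0.18)(45.6) = 8.208 N at the rim; torque magnitude τ = fR = 5.828 N·m, opposing ω.
|α| = τ/I = 5.828/11.44 = 0.5093 rad/s² (deceleration).
ω² = ω₀² − 2|α|θ with ω = 0 ⇒ θ = ω₀²/(2|α|) = 24200 rad = 3852 rev.

≈ 3850 revolutions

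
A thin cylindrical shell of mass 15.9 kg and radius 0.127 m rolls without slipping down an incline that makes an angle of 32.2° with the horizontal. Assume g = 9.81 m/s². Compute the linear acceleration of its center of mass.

a ≈ 2.61 m/s²

Translation along the incline: Mg sinθ − f = Ma.
Rotation about the center: fR = Iα with I = MR². No-slip gives a = αR, so f = (I/R²)a = M a.
Substituting: Mg sinθ = (1 + 1.000)Ma, so a = g sinθ/(1 + 1.000) = (9.81) sin 32.2° / 2.000 = 2.614 m/s².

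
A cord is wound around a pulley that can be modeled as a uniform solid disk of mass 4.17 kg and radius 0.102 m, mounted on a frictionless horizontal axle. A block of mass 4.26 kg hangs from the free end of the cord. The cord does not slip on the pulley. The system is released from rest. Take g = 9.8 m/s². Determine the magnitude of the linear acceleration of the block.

a ≈ 6.58 m/s²

I = ½MR² = (1/2)(4.17)(0.102)² = 0.02169 kg·m².
Block: mg − T = ma. Pulley: TR = Iα. No-slip: a = αR, so T = (I/R²)a = 2.085·a.
Then mg = (m + 2.085)a, so a = (4.26)(9.8)/(4.26 + 2.085) = 6.580 m/s².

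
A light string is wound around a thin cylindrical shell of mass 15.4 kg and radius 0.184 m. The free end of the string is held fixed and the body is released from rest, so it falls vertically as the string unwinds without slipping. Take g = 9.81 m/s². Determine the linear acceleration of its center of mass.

a ≈ 4.91 m/s²

Translation: Mg − T = Ma. Rotation about the center: TR = Iα with I = MR².
With a = αR: T = (I/R²)a = M a, so Mg = (1 + 1.000)Ma.
a = g/(1 + 1.000) = 9.81/2.000 = 4.905 m/s².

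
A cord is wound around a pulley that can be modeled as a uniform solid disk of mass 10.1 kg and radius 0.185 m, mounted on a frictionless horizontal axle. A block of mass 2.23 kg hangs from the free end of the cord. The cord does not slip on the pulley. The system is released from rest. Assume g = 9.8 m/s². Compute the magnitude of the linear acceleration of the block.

I = ½MR² = (1/2)(10.1)(0.185)² = 0.1728 kg·m².
Block: mg − T = ma. Pulley: TR = Iα. No-slip: a = αR, so T = (I/R²)a = 5.050·a.
Then mg = (m + 5.050)a, so a = (2.23)(9.8)/(2.23 + 5.050) = 3.002 m/s².

a ≈ 3.00 m/s²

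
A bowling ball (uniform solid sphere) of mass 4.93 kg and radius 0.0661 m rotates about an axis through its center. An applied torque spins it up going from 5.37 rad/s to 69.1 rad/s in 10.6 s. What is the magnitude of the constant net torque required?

τ ≈ 0.0518 N·m

I = (2/5)MR² = (2/5)(4.93)(0.0661)² = 0.008616 kg·m².
α = Δω/Δt = (69.1 − 5.37)/10.6 = 6.012 rad/s².
τ = Iα = (0.008616)(6.012) = 0.05180 N·m.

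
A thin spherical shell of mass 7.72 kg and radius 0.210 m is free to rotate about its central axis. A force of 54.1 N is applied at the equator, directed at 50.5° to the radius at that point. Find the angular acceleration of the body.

I = (2/3)MR² = (2/3)(7.72)(0.210)² = 0.2270 kg·m².
Only the tangential component produces torque: τ = F R sinθ = (54.1)(0.210) sin 50.5° = 8.766 N·m.
Newton's second law for rotation, τ = Iα, gives α = τ/I = 8.766/0.2270 = 38.62 rad/s².

α ≈ 38.6 rad/s²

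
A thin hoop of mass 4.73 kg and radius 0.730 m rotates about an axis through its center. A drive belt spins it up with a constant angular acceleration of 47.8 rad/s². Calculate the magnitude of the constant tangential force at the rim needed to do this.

F ≈ 165 N

I = MR² = (4.73)(0.730)² = 2.521 kg·m².
The required torque is τ = Iα = (2.521)(47.80) = 120.5 N·m.
A tangential force at the rim gives τ = FR, so F = τ/R = 120.5/0.730 = 165.0 N.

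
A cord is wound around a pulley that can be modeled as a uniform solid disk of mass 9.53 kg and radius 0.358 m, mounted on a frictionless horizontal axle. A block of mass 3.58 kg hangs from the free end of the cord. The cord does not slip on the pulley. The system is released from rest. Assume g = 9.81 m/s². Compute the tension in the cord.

I = ½MR² = (1/2)(9.53)(0.358)² = 0.6107 kg·m².
Block: mg − T = ma. Pulley: TR = Iα. No-slip: a = αR, so T = (I/R²)a = 4.765·a.
Then mg = (m + 4.765)a, so a = (3.58)(9.81)/(3.58 + 4.765) = 4.208 m/s².
T = 4.765·a = 20.05 N.

T ≈ 20.1 N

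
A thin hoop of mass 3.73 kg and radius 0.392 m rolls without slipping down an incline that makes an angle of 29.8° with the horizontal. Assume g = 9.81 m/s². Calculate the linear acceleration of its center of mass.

a ≈ 2.44 m/s²

Translation along the incline: Mg sinθ − f = Ma.
Rotation about the center: fR = Iα with I = MR². No-slip gives a = αR, so f = (I/R²)a = M a.
Substituting: Mg sinθ = (1 + 1.000)Ma, so a = g sinθ/(1 + 1.000) = (9.81) sin 29.8° / 2.000 = 2.438 m/s².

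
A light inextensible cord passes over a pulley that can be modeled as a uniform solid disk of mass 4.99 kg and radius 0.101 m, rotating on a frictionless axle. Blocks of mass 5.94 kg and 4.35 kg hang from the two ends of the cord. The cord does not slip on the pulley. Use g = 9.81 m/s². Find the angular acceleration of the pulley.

α ≈ 12.1 rad/s²

I = ½MR² = (1/2)(4.99)(0.101)² = 0.02545 kg·m².
Heavier block: m₁g − T₁ = m₁a. Lighter block: T₂ − m₂g = m₂a.
Pulley: (T₁ − T₂)R = Iα = I(a/R), so T₁ − T₂ = (I/R²)a = (1/2)M_p a = 2.495·a.
Adding the three: (m₁ − m₂)g = (m₁ + m₂ + 2.495)a, so a = (5.94 − 4.35)(9.81)/(5.94 + 4.35 + 2.495) = 1.220 m/s².
α = a/R = 1.220/0.101 = 12.08 rad/s².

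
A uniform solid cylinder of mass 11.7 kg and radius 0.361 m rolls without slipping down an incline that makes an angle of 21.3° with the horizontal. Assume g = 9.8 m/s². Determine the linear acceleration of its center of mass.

a ≈ 2.37 m/s²

Translation along the incline: Mg sinθ − f = Ma.
Rotation about the center: fR = Iα with I = ½MR². No-slip gives a = αR, so f = (I/R²)a = (1/2)M a.
Substituting: Mg sinθ = (1 + 0.5000)Ma, so a = g sinθ/(1 + 0.5000) = (9.8) sin 21.3° / 1.500 = 2.373 m/s².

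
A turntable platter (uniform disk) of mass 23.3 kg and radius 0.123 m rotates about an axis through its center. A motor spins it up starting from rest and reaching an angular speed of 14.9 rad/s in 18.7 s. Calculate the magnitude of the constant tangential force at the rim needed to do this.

I = ½MR² = (1/2)(23.3)(0.123)² = 0.1763 kg·m².
α = Δω/Δt = (14.9 − 0)/18.7 = 0.7968 rad/s².
The required torque is τ = Iα = (0.1763)(0.7968) = 0.1404 N·m.
A tangential force at the rim gives τ = FR, so F = τ/R = 0.1404/0.123 = 1.142 N.

F ≈ 1.14 N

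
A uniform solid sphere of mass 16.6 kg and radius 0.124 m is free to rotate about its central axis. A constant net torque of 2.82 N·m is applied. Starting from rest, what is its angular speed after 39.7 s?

I = (2/5)MR² = (2/5)(16.6)(0.124)² = 0.1021 kg·m².
α = τ/I = 2.82/0.1021 = 27.62 rad/s².
ω = ω₀ + αt = 0 + (27.62)(39.7) = 1097 rad/s.

ω ≈ 1100 rad/s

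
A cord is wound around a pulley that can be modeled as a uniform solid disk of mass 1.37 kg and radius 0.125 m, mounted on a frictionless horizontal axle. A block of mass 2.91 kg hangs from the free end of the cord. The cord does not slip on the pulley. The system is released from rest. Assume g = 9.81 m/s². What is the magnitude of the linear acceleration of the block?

I = ½MR² = (1/2)(1.37)(0.125)² = 0.01070 kg·m².
Block: mg − T = ma. Pulley: TR = Iα. No-slip: a = αR, so T = (I/R²)a = 0.6850·a.
Then mg = (m + 0.6850)a, so a = (2.91)(9.81)/(2.91 + 0.6850) = 7.941 m/s².

a ≈ 7.94 m/s²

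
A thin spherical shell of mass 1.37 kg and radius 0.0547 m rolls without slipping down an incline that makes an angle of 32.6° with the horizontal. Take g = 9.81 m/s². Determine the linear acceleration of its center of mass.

a ≈ 3.17 m/s²

Translation along the incline: Mg sinθ − f = Ma.
Rotation about the center: fR = Iα with I = (2/3)MR². No-slip gives a = αR, so f = (I/R²)a = (2/3)M a.
Substituting: Mg sinθ = (1 + 0.6667)Ma, so a = g sinθ/(1 + 0.6667) = (9.81) sin 32.6° / 1.667 = 3.171 m/s².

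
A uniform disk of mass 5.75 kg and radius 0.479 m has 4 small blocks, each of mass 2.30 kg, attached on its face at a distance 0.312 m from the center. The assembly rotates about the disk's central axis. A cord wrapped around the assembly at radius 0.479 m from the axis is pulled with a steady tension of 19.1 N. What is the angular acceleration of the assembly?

α ≈ 5.88 rad/s²

I_disk = ½MR² = ½(5.75)(0.479)² = 0.6596 kg·m².
I_blocks = 4·m·r² = 4(2.30)(0.312)² = 0.8956 kg·m².
Total I = 1.555 kg·m².
τ = F r = (19.1)(0.479) = 9.149 N·m.
α = τ/I = 9.149/1.555 = 5.883 rad/s².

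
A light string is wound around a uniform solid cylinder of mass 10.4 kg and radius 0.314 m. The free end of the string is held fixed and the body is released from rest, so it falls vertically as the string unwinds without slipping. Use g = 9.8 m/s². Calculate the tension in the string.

T ≈ 34.0 N

Translation: Mg − T = Ma. Rotation about the center: TR = Iα with I = ½MR².
With a = αR: T = (I/R²)a = (1/2)M a, so Mg = (1 + 0.5000)Ma.
a = g/(1 + 0.5000) = 9.8/1.500 = 6.533 m/s².
T = 0.5000·M·a = (0.5000)(10.4)(6.533) = 33.97 N.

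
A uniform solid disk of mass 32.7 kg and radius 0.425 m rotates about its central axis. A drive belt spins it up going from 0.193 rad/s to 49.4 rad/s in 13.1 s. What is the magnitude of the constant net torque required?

τ ≈ 11.1 N·m

I = ½MR² = (1/2)(32.7)(0.425)² = 2.953 kg·m².
α = Δω/Δt = (49.4 − 0.193)/13.1 = 3.756 rad/s².
τ = Iα = (2.953)(3.756) = 11.09 N·m.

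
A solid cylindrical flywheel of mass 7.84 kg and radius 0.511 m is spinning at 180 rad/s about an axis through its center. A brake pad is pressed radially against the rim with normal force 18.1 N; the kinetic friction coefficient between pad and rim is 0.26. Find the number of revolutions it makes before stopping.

≈ 1100 revolutions

I = ½MR² = (1/2)(7.84)(0.511)² = 1.024 kg·m².
Friction force f = μN = (0.26)(18.1) = 4.706 N at the rim; torque magnitude τ = fR = 2.405 N·m, opposing ω.
|α| = τ/I = 2.405/1.024 = 2.349 rad/s² (deceleration).
ω² = ω₀² − 2|α|θ with ω = 0 ⇒ θ = ω₀²/(2|α|) = 6896 rad = 1097 rev.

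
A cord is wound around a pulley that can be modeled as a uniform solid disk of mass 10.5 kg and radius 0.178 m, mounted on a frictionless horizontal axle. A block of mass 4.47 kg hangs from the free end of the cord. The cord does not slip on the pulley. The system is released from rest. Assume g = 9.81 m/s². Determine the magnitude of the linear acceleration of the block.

a ≈ 4.51 m/s²

I = ½MR² = (1/2)(10.5)(0.178)² = 0.1663 kg·m².
Block: mg − T = ma. Pulley: TR = Iα. No-slip: a = αR, so T = (I/R²)a = 5.250·a.
Then mg = (m + 5.250)a, so a = (4.47)(9.81)/(4.47 + 5.250) = 4.511 m/s².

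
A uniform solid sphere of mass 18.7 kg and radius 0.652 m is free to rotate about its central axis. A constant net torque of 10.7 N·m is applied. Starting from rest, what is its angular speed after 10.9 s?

ω ≈ 36.7 rad/s

I = (2/5)MR² = (2/5)(18.7)(0.652)² = 3.180 kg·m².
α = τ/I = 10.7/3.180 = 3.365 rad/s².
ω = ω₀ + αt = 0 + (3.365)(10.9) = 36.68 rad/s.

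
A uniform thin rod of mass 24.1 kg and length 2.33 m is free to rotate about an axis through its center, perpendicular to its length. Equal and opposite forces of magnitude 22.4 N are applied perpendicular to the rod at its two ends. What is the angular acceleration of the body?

α ≈ 4.79 rad/s²

I = (1/12)ML² = (1/12)(24.1)(2.33)² = 10.90 kg·m².
The couple gives τ = F·(L/2) + F·(L/2) = F L = (22.4)(2.33) = 52.19 N·m.
Newton's second law for rotation, τ = Iα, gives α = τ/I = 52.19/10.90 = 4.787 rad/s².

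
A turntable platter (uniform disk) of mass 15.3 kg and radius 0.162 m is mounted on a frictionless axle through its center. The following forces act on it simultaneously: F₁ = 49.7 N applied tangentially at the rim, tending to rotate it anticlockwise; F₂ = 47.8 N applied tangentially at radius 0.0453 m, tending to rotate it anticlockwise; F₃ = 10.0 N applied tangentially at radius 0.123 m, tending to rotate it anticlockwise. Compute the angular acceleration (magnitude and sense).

I = ½MR² = (1/2)(15.3)(0.162)² = 0.2008 kg·m².
Taking anticlockwise as positive: τ₁ = +(49.7)(0.162) = +8.051 N·m; τ₂ = +(47.8)(0.0453) = +2.165 N·m; τ₃ = +(10.0)(0.123) = +1.230 N·m.
Net torque τ = 11.45 N·m.
α = τ/I = 11.45/0.2008 = 57.02 rad/s².

α ≈ 57.0 rad/s², anticlockwise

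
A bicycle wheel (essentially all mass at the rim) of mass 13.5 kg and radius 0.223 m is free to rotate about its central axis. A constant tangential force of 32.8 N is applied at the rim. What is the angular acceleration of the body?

I = MR² = (13.5)(0.223)² = 0.6713 kg·m².
τ = F R = (32.8)(0.223) = 7.314 N·m.
From τ = Iα: α = 7.314/0.6713 = 10.90 rad/s².

α ≈ 10.9 rad/s²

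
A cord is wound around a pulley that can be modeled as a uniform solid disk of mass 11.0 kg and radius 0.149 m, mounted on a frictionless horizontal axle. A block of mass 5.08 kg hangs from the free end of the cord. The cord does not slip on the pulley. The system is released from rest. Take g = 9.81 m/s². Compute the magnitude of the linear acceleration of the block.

a ≈ 4.71 m/s²

I = ½MR² = (1/2)(11.0)(0.149)² = 0.1221 kg·m².
Block: mg − T = ma. Pulley: TR = Iα. No-slip: a = αR, so T = (I/R²)a = 5.500·a.
Then mg = (m + 5.500)a, so a = (5.08)(9.81)/(5.08 + 5.500) = 4.710 m/s².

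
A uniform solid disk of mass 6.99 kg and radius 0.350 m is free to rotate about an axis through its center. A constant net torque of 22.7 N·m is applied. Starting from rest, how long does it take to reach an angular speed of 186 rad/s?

t ≈ 3.51 s

I = ½MR² = (1/2)(6.99)(0.350)² = 0.4281 kg·m².
α = τ/I = 22.7/0.4281 = 53.02 rad/s².
ω = αt ⇒ t = ω/α = 186/53.02 = 3.508 s.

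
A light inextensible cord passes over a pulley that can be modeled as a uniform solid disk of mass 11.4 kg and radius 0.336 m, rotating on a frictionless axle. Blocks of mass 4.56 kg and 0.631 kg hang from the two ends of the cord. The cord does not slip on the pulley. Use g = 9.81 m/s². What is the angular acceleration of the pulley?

α ≈ 10.5 rad/s²

I = ½MR² = (1/2)(11.4)(0.336)² = 0.6435 kg·m².
Heavier block: m₁g − T₁ = m₁a. Lighter block: T₂ − m₂g = m₂a.
Pulley: (T₁ − T₂)R = Iα = I(a/R), so T₁ − T₂ = (I/R²)a = (1/2)M_p a = 5.700·a.
Adding the three: (m₁ − m₂)g = (m₁ + m₂ + 5.700)a, so a = (4.56 − 0.631)(9.81)/(4.56 + 0.631 + 5.700) = 3.539 m/s².
α = a/R = 3.539/0.336 = 10.53 rad/s².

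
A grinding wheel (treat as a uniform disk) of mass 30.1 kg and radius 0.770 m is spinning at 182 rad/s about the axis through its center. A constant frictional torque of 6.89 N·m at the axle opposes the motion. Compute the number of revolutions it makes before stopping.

≈ 3410 revolutions

I = ½MR² = (1/2)(30.1)(0.770)² = 8.923 kg·m².
The net torque has magnitude 6.89 N·m, opposing ω.
|α| = τ/I = 6.890/8.923 = 0.7721 rad/s² (deceleration).
ω² = ω₀² − 2|α|θ with ω = 0 ⇒ θ = ω₀²/(2|α|) = 21450 rad = 3414 rev.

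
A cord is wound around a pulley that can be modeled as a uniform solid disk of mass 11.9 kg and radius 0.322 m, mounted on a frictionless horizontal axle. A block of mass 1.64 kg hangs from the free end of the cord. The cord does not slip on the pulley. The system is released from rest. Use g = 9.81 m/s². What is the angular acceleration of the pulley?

α ≈ 6.58 rad/s²

I = ½MR² = (1/2)(11.9)(0.322)² = 0.6169 kg·m².
Block: mg − T = ma. Pulley: TR = Iα. No-slip: a = αR, so T = (I/R²)a = 5.950·a.
Then mg = (m + 5.950)a, so a = (1.64)(9.81)/(1.64 + 5.950) = 2.120 m/s².
α = a/R = 2.120/0.322 = 6.583 rad/s².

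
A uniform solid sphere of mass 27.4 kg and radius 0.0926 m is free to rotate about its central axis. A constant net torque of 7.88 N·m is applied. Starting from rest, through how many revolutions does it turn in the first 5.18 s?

≈ 179 revolutions

I = (2/5)MR² = (2/5)(27.4)(0.0926)² = 0.09398 kg·m².
α = τ/I = 7.88/0.09398 = 83.85 rad/s².
θ = ½αt² = ½(83.85)(5.18)² = 1125 rad.
Revolutions = θ/(2π) = 179.0.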